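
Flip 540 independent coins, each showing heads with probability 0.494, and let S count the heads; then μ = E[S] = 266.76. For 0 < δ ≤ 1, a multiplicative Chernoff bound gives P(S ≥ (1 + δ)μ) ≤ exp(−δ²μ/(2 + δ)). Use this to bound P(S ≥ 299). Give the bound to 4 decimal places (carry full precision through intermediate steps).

0.1593

Write 299 = (1 + δ)μ, so δ = 299/266.76 − 1 = 0.1208577…
Then the exponent is δ²μ/(2 + δ) = (299 − μ)² / (μ·(2 + δ)) = 1.837206.
Bound = exp(−1.837206) = 0.15926.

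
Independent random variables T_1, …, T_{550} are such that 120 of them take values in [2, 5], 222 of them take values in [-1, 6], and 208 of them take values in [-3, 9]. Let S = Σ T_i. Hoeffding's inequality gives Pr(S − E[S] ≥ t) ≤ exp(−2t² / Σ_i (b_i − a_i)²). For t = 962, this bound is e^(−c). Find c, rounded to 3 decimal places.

Σ(b_i − a_i)² = 120·3² + 222·7² + 208·12² = 41910.
c = 2t² / 41910 = 2·962² / 41910 = 44.1634.

44.163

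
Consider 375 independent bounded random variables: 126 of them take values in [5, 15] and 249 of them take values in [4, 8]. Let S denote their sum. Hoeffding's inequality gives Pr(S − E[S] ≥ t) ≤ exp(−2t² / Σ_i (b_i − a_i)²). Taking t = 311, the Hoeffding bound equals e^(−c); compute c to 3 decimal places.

Σ(b_i − a_i)² = 126·10² + 249·4² = 16584.
c = 2t² / 16584 = 2·311² / 16584 = 11.6644.

11.664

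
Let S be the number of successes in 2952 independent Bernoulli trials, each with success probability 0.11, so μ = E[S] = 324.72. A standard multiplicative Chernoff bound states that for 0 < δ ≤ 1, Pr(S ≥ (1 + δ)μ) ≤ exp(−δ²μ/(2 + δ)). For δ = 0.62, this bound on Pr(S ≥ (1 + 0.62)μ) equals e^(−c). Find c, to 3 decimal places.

c = δ²μ/(2 + δ) = 0.62²·324.72/(2 + 0.62) = 47.6421.

47.642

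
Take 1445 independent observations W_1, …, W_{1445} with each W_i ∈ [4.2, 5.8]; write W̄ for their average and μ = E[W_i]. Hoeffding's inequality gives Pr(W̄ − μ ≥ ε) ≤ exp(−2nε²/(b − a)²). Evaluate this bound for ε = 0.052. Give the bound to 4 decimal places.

Exponent: 2nε²/(b − a)² = 2·1445·0.052² / 1.6² = 3.05256.
Bound = exp(−3.05256) = 0.04724.

0.0472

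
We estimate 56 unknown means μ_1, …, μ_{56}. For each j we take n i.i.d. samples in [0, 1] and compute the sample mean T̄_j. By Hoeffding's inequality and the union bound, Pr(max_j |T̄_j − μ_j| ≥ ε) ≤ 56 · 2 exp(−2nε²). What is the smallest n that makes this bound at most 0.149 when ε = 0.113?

260

Need 2·56·exp(−2nε²) ≤ 0.149, i.e. exp(−2nε²) ≤ 0.149/112.
So 2nε² ≥ ln(112/0.149) = 6.622308.
Hence n ≥ 6.622308/(2·0.113²) = 259.312.
The smallest integer n is 260.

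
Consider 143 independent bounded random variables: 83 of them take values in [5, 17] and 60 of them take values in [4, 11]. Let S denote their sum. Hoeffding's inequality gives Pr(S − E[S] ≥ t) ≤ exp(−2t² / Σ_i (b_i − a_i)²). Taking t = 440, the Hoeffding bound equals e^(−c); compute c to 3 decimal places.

Σ(b_i − a_i)² = 83·12² + 60·7² = 14892.
c = 2t² / 14892 = 2·440² / 14892 = 26.0005.

26.001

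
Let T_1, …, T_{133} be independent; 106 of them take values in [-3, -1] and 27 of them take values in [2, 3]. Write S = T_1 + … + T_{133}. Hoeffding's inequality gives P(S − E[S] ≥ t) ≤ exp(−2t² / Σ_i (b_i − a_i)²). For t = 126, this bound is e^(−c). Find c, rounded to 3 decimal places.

Σ(b_i − a_i)² = 106·2² + 27·1² = 451.
c = 2t² / 451 = 2·126² / 451 = 70.4035.

70.404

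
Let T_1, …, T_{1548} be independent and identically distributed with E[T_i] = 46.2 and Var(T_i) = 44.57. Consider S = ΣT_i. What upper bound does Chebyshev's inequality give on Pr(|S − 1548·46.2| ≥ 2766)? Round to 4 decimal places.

0.0090

Var(S) = n·Var(T_i) = 1548·44.57 = 68994.36.
Chebyshev: Pr(|S − 1548·46.2| ≥ 2766) ≤ Var(S)/2766² = 68994.36/7650756 = 0.0090.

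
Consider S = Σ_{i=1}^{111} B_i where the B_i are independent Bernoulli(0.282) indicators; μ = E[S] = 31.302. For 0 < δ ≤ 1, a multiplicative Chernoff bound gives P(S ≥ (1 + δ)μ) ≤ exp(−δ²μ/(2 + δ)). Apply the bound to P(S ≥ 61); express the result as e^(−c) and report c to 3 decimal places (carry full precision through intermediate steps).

Write 61 = (1 + δ)μ, so δ = 61/31.302 − 1 = 0.9487573…
Then the exponent is δ²μ/(2 + δ) = (61 − μ)² / (μ·(2 + δ)) = 9.555277.

9.555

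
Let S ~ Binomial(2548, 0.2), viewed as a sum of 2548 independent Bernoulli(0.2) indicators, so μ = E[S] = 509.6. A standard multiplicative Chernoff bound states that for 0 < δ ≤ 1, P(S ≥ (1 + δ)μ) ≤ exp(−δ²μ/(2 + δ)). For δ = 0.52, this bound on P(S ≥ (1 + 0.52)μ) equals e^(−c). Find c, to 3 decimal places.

54.681

c = δ²μ/(2 + δ) = 0.52²·509.6/(2 + 0.52) = 54.6809.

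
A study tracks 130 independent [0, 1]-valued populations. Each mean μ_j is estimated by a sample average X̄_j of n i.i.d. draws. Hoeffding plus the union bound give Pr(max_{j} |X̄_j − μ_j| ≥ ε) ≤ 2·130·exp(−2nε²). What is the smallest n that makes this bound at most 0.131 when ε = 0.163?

143

Need 2·130·exp(−2nε²) ≤ 0.131, i.e. exp(−2nε²) ≤ 0.131/260.
So 2nε² ≥ ln(260/0.131) = 7.593240.
Hence n ≥ 7.593240/(2·0.163²) = 142.897.
The smallest integer n is 143.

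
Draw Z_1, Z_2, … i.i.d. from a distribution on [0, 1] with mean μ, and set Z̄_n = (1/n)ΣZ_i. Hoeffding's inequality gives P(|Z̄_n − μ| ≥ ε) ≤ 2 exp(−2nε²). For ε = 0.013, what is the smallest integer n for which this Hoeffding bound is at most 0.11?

Require 2·exp(−2nε²) ≤ 0.11, i.e. 2nε² ≥ ln(2/0.11) = 2.900422.
So n ≥ 2.900422 / (2·0.013²) = 8581.130.
The smallest integer n is 8582.

8582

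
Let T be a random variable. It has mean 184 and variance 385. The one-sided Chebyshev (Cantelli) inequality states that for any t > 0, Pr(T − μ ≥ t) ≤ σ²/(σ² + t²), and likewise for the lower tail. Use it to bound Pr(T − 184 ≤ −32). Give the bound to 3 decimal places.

Here σ² = 385 and t = 32, so σ² + t² = 1409.
Cantelli's bound: 385/1409 = 0.2732.

0.273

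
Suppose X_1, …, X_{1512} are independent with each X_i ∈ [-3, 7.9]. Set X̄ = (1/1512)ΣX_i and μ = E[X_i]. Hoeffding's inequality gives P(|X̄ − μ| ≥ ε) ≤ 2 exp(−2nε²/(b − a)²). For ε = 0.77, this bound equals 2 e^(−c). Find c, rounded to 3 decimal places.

c = 2nε²/(b − a)² = 2·1512·0.77² / 10.9² = 15.0907.

15.091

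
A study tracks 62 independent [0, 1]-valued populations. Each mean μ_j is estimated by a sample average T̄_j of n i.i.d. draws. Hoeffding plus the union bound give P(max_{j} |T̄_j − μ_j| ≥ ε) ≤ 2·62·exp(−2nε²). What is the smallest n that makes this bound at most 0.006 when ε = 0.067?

Need 2·62·exp(−2nε²) ≤ 0.006, i.e. exp(−2nε²) ≤ 0.006/124.
So 2nε² ≥ ln(124/0.006) = 9.936277.
Hence n ≥ 9.936277/(2·0.067²) = 1106.736.
The smallest integer n is 1107.

1107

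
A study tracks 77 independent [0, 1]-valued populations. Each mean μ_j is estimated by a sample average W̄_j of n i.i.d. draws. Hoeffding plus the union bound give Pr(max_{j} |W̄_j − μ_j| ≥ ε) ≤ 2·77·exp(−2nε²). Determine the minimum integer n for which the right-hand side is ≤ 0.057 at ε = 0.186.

115

Need 2·77·exp(−2nε²) ≤ 0.057, i.e. exp(−2nε²) ≤ 0.057/154.
So 2nε² ≥ ln(154/0.057) = 7.901657.
Hence n ≥ 7.901657/(2·0.186²) = 114.199.
The smallest integer n is 115.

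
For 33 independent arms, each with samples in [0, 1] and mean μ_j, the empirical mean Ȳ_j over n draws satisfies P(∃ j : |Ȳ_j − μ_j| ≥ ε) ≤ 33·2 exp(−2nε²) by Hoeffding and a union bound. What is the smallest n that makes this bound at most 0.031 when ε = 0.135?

211

Need 2·33·exp(−2nε²) ≤ 0.031, i.e. exp(−2nε²) ≤ 0.031/66.
So 2nε² ≥ ln(66/0.031) = 7.663423.
Hence n ≥ 7.663423/(2·0.135²) = 210.245.
The smallest integer n is 211.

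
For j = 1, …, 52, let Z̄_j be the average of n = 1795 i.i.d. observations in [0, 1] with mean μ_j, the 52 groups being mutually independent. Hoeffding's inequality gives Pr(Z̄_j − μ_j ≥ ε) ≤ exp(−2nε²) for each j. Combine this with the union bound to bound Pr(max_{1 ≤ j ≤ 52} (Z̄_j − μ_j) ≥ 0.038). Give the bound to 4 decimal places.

Per-experiment Hoeffding bound: exp(−2·1795·0.038²) = exp(−5.18396) = 0.0056058.
Union bound over 52 events: 52·0.0056058 = 0.29150.

0.2915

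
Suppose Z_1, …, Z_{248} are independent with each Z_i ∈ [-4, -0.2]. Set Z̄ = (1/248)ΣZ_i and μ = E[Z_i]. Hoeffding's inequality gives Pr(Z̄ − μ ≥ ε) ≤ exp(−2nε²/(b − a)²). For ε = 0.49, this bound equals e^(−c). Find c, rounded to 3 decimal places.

c = 2nε²/(b − a)² = 2·248·0.49² / 3.8² = 8.2472.

8.247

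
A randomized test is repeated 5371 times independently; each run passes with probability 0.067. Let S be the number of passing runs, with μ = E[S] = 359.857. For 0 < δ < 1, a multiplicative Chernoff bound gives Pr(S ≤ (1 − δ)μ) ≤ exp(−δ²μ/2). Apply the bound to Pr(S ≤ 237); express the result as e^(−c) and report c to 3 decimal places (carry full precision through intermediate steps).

20.972

Write 237 = (1 − δ)μ, so δ = 1 − 237/359.857 = 0.3414051…
Then the exponent is δ²μ/2 = (μ − 237)²/(2μ) = 20.972001.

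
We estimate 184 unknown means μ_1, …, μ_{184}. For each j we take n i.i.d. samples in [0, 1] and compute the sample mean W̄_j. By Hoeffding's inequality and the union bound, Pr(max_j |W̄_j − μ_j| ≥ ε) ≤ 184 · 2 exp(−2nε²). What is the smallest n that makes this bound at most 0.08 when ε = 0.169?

148

Need 2·184·exp(−2nε²) ≤ 0.08, i.e. exp(−2nε²) ≤ 0.08/368.
So 2nε² ≥ ln(368/0.08) = 8.433812.
Hence n ≥ 8.433812/(2·0.169²) = 147.646.
The smallest integer n is 148.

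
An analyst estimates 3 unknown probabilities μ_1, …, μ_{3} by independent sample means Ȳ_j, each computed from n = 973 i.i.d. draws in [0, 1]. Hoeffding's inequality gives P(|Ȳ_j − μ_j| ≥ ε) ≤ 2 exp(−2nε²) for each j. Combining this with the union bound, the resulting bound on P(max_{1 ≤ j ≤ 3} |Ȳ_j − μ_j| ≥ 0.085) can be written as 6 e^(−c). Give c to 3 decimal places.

Union bound over the 3 events: P(max_{1 ≤ j ≤ 3} |Ȳ_j − μ_j| ≥ 0.085) ≤ 3·2·exp(−2nε²) = 6 exp(−2·973·0.085²).
So c = 2·973·0.085² = 14.0599.

14.060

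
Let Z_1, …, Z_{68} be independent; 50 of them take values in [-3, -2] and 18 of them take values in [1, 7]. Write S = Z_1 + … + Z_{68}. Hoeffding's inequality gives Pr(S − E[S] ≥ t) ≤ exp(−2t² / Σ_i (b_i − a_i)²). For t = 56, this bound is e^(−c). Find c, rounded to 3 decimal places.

Σ(b_i − a_i)² = 50·1² + 18·6² = 698.
c = 2t² / 698 = 2·56² / 698 = 8.9857.

8.986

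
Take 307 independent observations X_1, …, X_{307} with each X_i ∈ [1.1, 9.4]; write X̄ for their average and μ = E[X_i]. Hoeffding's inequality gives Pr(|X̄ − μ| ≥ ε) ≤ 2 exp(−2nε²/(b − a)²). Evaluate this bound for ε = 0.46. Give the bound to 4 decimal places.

Exponent: 2nε²/(b − a)² = 2·307·0.46² / 8.3² = 1.88594.
Bound = 2·exp(−1.88594) = 0.30337.

0.3034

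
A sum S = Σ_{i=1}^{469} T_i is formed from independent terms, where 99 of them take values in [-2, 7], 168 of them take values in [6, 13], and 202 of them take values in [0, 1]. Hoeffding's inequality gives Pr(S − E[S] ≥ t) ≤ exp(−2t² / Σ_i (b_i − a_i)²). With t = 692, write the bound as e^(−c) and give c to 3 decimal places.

58.210

Σ(b_i − a_i)² = 99·9² + 168·7² + 202·1² = 16453.
c = 2t² / 16453 = 2·692² / 16453 = 58.2099.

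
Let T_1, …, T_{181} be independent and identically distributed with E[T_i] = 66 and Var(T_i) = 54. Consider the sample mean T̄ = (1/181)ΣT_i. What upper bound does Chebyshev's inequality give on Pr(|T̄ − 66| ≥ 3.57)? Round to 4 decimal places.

0.0234

Var(T̄) = Var(T_i)/n = 54/181 = 0.29834.
Chebyshev: Pr(|T̄ − 66| ≥ 3.57) ≤ Var(T̄)/(3.57)² = 54/(181·3.57²) = 0.0234.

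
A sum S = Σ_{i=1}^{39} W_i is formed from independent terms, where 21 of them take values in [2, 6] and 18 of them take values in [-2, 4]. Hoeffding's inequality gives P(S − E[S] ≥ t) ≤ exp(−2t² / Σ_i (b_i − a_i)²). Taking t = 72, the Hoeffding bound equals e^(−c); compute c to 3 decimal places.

10.537

Σ(b_i − a_i)² = 21·4² + 18·6² = 984.
c = 2t² / 984 = 2·72² / 984 = 10.5366.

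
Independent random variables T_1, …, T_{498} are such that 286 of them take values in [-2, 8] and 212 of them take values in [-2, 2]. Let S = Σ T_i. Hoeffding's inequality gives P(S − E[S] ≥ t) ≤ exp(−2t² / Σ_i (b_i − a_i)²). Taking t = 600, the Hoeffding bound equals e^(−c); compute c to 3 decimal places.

22.506

Σ(b_i − a_i)² = 286·10² + 212·4² = 31992.
c = 2t² / 31992 = 2·600² / 31992 = 22.5056.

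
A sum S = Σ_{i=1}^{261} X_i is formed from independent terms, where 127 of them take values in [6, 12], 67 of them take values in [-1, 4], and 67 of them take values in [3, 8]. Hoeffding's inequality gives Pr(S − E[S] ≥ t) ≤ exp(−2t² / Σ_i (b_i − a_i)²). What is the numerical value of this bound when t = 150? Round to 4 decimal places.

Σ(b_i − a_i)² = 127·6² + 67·5² + 67·5² = 7922.
Exponent = 2·150² / 7922 = 5.68038.
Bound = exp(−5.68038) = 0.00341.

0.0034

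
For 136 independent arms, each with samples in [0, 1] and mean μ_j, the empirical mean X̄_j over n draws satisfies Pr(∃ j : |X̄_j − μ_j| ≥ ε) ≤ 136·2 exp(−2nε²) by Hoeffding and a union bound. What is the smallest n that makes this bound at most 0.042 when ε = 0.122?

295

Need 2·136·exp(−2nε²) ≤ 0.042, i.e. exp(−2nε²) ≤ 0.042/272.
So 2nε² ≥ ln(272/0.042) = 8.775888.
Hence n ≥ 8.775888/(2·0.122²) = 294.809.
The smallest integer n is 295.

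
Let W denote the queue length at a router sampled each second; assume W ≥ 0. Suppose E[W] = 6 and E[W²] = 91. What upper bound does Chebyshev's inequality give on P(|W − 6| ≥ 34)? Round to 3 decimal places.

0.048

Var(W) = E[W²] − (E[W])² = 91 − 36 = 55.
Chebyshev's inequality: P(|W − μ| ≥ t) ≤ Var(W)/t² = 55/1156 = 0.0476.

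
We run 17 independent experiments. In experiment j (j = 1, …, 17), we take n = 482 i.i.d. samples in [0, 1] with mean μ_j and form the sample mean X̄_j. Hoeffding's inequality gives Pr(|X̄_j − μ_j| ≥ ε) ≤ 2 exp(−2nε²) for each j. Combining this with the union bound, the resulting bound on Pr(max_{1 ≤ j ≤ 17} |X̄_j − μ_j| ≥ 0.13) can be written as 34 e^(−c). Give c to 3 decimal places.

16.292

Union bound over the 17 events: Pr(max_{1 ≤ j ≤ 17} |X̄_j − μ_j| ≥ 0.13) ≤ 17·2·exp(−2nε²) = 34 exp(−2·482·0.13²).
So c = 2·482·0.13² = 16.2916.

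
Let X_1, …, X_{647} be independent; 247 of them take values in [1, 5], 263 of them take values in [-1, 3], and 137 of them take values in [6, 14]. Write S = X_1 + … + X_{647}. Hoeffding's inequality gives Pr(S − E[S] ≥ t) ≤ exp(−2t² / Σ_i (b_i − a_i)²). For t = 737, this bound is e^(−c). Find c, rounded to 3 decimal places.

64.174

Σ(b_i − a_i)² = 247·4² + 263·4² + 137·8² = 16928.
c = 2t² / 16928 = 2·737² / 16928 = 64.1740.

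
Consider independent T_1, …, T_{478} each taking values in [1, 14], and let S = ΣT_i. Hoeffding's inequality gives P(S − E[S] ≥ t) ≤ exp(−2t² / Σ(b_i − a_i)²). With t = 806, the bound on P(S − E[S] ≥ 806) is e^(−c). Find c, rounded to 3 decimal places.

16.084

Σ(b_i − a_i)² = 478·(13)² = 80782.
c = 2t²/80782 = 2·806²/80782 = 16.0837.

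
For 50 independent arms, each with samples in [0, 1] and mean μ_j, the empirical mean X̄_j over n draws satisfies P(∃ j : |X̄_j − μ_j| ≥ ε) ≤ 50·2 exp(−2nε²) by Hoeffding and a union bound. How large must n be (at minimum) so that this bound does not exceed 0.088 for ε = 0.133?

199

Need 2·50·exp(−2nε²) ≤ 0.088, i.e. exp(−2nε²) ≤ 0.088/100.
So 2nε² ≥ ln(100/0.088) = 7.035589.
Hence n ≥ 7.035589/(2·0.133²) = 198.869.
The smallest integer n is 199.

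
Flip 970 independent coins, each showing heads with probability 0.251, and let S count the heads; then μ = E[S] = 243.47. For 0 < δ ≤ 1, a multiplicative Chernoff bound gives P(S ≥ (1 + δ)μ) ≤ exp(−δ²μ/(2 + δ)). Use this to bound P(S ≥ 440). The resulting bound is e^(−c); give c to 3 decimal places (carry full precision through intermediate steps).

Write 440 = (1 + δ)μ, so δ = 440/243.47 − 1 = 0.8072042…
Then the exponent is δ²μ/(2 + δ) = (440 − μ)² / (μ·(2 + δ)) = 56.511684.

56.512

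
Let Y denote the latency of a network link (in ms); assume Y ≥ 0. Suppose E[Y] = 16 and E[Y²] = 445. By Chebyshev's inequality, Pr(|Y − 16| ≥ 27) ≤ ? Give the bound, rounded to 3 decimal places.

0.259

Var(Y) = E[Y²] − (E[Y])² = 445 − 256 = 189.
Chebyshev's inequality: Pr(|Y − μ| ≥ t) ≤ Var(Y)/t² = 189/729 = 0.2593.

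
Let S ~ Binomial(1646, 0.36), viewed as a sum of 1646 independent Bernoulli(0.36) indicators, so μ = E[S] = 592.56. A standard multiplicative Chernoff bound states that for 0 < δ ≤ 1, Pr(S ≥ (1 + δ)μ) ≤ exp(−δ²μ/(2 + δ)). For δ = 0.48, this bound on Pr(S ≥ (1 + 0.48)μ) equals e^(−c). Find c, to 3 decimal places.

c = δ²μ/(2 + δ) = 0.48²·592.56/(2 + 0.48) = 55.0507.

55.051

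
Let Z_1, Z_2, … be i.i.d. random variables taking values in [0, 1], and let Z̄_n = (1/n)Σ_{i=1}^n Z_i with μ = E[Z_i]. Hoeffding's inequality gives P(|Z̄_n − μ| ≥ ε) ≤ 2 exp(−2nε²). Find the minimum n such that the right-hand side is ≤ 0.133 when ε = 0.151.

60

Require 2·exp(−2nε²) ≤ 0.133, i.e. 2nε² ≥ ln(2/0.133) = 2.710553.
So n ≥ 2.710553 / (2·0.151²) = 59.439.
The smallest integer n is 60.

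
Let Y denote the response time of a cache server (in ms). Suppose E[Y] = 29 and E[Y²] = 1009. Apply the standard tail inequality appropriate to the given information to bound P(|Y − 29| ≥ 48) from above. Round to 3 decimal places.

0.073

The first two moments determine the variance, so Chebyshev's inequality is the sharpest standard bound available.
Var(Y) = E[Y²] − (E[Y])² = 1009 − 841 = 168.
Chebyshev's inequality: P(|Y − μ| ≥ t) ≤ Var(Y)/t² = 168/2304 = 0.0729.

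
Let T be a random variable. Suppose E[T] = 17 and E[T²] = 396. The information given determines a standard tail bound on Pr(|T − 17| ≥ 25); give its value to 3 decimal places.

The first two moments determine the variance, so Chebyshev's inequality is the sharpest standard bound available.
Var(T) = E[T²] − (E[T])² = 396 − 289 = 107.
Chebyshev's inequality: Pr(|T − μ| ≥ t) ≤ Var(T)/t² = 107/625 = 0.1712.

0.171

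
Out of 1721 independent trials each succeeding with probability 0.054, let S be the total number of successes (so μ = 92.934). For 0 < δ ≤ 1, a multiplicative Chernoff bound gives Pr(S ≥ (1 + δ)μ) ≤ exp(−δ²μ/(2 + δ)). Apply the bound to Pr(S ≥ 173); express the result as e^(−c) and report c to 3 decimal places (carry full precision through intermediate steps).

Write 173 = (1 + δ)μ, so δ = 173/92.934 − 1 = 0.8615361…
Then the exponent is δ²μ/(2 + δ) = (173 − μ)² / (μ·(2 + δ)) = 24.105847.

24.106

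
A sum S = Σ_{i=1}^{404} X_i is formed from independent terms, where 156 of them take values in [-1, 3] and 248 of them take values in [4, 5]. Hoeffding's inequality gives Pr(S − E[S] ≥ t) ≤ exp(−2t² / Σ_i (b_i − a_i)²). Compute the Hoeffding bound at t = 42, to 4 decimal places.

0.2765

Σ(b_i − a_i)² = 156·4² + 248·1² = 2744.
Exponent = 2·42² / 2744 = 1.28571.
Bound = exp(−1.28571) = 0.27645.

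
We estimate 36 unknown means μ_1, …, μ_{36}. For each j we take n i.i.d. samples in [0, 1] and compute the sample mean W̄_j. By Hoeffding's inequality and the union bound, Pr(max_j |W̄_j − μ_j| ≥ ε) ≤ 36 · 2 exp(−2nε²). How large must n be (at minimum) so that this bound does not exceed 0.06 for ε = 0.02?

Need 2·36·exp(−2nε²) ≤ 0.06, i.e. exp(−2nε²) ≤ 0.06/72.
So 2nε² ≥ ln(72/0.06) = 7.090077.
Hence n ≥ 7.090077/(2·0.02²) = 8862.596.
The smallest integer n is 8863.

8863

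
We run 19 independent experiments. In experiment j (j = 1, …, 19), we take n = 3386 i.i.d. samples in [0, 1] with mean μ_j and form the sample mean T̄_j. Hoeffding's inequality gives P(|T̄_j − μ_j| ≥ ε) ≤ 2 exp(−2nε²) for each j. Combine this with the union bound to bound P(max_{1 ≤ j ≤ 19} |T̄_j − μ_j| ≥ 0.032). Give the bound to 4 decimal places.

Per-experiment Hoeffding bound: 2·exp(−2·3386·0.032²) = 2·exp(−6.93453) = 0.0019472.
Union bound over 19 events: 19·0.0019472 = 0.03700.

0.0370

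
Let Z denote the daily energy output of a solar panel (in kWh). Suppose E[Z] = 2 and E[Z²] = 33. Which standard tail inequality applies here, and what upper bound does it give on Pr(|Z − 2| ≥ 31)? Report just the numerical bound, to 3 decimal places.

The first two moments determine the variance, so Chebyshev's inequality is the sharpest standard bound available.
Var(Z) = E[Z²] − (E[Z])² = 33 − 4 = 29.
Chebyshev's inequality: Pr(|Z − μ| ≥ t) ≤ Var(Z)/t² = 29/961 = 0.0302.

0.030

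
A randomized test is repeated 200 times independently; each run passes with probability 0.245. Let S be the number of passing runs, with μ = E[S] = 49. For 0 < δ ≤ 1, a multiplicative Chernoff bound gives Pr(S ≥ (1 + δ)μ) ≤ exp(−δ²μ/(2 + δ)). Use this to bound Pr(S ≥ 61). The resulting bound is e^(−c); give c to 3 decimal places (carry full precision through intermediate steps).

Write 61 = (1 + δ)μ, so δ = 61/49 − 1 = 0.244898…
Then the exponent is δ²μ/(2 + δ) = (61 − μ)² / (μ·(2 + δ)) = 1.309091.

1.309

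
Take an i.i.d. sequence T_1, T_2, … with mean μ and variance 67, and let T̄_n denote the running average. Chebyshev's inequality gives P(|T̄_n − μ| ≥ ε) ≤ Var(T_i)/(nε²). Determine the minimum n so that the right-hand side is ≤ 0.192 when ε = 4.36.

Require 67/(n·4.36²) ≤ 0.192, i.e. n ≥ 67/(0.192·4.36²) = 18.357.
The smallest integer n is 19.

19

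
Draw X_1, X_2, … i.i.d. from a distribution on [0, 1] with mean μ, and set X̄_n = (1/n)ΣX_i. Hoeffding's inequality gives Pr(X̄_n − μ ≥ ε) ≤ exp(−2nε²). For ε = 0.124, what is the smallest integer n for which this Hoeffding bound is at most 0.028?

Require exp(−2nε²) ≤ 0.028, i.e. 2nε² ≥ ln(1/0.028) = 3.575551.
So n ≥ 3.575551 / (2·0.124²) = 116.271.
The smallest integer n is 117.

117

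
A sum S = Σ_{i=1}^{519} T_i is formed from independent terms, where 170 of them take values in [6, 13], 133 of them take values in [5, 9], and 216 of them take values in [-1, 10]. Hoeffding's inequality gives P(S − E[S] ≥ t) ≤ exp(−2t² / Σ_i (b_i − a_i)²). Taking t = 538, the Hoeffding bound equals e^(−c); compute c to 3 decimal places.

Σ(b_i − a_i)² = 170·7² + 133·4² + 216·11² = 36594.
c = 2t² / 36594 = 2·538² / 36594 = 15.8192.

15.819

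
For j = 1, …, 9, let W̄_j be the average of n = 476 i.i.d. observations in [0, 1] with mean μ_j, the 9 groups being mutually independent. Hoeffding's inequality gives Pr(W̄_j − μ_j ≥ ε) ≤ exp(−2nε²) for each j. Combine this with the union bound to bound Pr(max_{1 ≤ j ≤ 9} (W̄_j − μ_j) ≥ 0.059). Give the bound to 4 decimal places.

0.3274

Per-experiment Hoeffding bound: exp(−2·476·0.059²) = exp(−3.31391) = 0.036374.
Union bound over 9 events: 9·0.036374 = 0.32736.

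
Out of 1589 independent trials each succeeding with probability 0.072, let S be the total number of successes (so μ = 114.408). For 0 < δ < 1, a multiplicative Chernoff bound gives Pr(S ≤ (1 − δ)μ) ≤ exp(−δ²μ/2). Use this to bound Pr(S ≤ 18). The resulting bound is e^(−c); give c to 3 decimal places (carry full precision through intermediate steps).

Write 18 = (1 − δ)μ, so δ = 1 − 18/114.408 = 0.8426683…
Then the exponent is δ²μ/2 = (μ − 18)²/(2μ) = 40.619985.

40.620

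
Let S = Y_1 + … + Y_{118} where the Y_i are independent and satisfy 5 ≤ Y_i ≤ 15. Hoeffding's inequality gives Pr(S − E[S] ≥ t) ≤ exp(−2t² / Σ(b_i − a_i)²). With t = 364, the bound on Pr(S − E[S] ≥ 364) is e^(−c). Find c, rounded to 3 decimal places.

22.457

Σ(b_i − a_i)² = 118·(10)² = 11800.
c = 2t²/11800 = 2·364²/11800 = 22.4569.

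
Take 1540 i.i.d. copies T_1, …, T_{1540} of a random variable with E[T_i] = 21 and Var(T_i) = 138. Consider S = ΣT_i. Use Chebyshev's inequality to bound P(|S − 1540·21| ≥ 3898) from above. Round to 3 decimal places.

0.014

Var(S) = n·Var(T_i) = 1540·138 = 212520.
Chebyshev: P(|S − 1540·21| ≥ 3898) ≤ Var(S)/3898² = 212520/15194404 = 0.0140.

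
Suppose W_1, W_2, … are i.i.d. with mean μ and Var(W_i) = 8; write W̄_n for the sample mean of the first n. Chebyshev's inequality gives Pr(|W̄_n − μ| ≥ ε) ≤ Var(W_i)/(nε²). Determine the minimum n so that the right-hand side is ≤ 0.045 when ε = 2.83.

Require 8/(n·2.83²) ≤ 0.045, i.e. n ≥ 8/(0.045·2.83²) = 22.198.
The smallest integer n is 23.

23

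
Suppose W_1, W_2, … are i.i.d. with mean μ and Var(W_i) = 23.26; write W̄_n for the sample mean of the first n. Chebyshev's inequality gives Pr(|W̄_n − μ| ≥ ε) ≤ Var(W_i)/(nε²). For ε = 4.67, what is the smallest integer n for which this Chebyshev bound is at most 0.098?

11

Require 23.26/(n·4.67²) ≤ 0.098, i.e. n ≥ 23.26/(0.098·4.67²) = 10.883.
The smallest integer n is 11.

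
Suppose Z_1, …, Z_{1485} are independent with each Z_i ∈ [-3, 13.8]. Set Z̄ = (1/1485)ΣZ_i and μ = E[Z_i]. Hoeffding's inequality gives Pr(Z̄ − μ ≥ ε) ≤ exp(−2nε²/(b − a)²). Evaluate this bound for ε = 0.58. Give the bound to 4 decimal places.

0.0290

Exponent: 2nε²/(b − a)² = 2·1485·0.58² / 16.8² = 3.53992.
Bound = exp(−3.53992) = 0.02902.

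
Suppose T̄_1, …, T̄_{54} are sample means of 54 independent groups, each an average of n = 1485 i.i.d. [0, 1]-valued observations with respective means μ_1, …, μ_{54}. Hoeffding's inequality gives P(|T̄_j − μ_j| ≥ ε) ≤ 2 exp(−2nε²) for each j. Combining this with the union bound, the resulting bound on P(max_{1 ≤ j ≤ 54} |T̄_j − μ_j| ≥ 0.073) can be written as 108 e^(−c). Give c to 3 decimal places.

Union bound over the 54 events: P(max_{1 ≤ j ≤ 54} |T̄_j − μ_j| ≥ 0.073) ≤ 54·2·exp(−2nε²) = 108 exp(−2·1485·0.073²).
So c = 2·1485·0.073² = 15.8271.

15.827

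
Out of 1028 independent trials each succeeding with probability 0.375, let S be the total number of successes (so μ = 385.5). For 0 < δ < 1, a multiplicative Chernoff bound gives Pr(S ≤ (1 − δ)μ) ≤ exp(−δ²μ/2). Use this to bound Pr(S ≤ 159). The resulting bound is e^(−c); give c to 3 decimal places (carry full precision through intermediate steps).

Write 159 = (1 − δ)μ, so δ = 1 − 159/385.5 = 0.5875486…
Then the exponent is δ²μ/2 = (μ − 159)²/(2μ) = 66.539883.

66.540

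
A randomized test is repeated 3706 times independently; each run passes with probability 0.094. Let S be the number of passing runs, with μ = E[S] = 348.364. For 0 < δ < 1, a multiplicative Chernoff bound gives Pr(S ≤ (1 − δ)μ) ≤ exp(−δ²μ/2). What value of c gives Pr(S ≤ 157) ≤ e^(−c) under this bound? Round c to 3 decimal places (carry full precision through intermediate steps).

Write 157 = (1 − δ)μ, so δ = 1 − 157/348.364 = 0.549322…
Then the exponent is δ²μ/2 = (μ − 157)²/(2μ) = 52.560225.

52.560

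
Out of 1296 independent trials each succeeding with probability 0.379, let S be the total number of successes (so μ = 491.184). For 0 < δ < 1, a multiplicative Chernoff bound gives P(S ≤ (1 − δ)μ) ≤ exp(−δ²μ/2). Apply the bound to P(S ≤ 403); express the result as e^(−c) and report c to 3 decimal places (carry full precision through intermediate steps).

Write 403 = (1 − δ)μ, so δ = 1 − 403/491.184 = 0.1795335…
Then the exponent is δ²μ/2 = (μ − 403)²/(2μ) = 7.915993.

7.916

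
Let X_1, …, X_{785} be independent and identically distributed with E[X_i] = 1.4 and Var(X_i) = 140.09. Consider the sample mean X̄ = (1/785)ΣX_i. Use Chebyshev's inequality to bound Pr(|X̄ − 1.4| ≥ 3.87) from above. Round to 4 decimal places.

0.0119

Var(X̄) = Var(X_i)/n = 140.09/785 = 0.17846.
Chebyshev: Pr(|X̄ − 1.4| ≥ 3.87) ≤ Var(X̄)/(3.87)² = 140.09/(785·3.87²) = 0.0119.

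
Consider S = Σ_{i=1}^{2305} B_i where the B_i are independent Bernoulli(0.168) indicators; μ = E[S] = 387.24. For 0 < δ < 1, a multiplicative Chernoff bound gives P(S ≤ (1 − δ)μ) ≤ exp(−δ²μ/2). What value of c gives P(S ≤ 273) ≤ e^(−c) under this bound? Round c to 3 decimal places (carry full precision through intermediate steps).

Write 273 = (1 − δ)μ, so δ = 1 − 273/387.24 = 0.2950108…
Then the exponent is δ²μ/2 = (μ − 273)²/(2μ) = 16.851020.

16.851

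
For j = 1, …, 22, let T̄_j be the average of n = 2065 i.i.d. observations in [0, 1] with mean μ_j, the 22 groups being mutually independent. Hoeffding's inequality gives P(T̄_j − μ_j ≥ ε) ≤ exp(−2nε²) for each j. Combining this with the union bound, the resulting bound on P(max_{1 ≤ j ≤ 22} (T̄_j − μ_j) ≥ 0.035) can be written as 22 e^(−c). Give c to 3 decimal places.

Union bound over the 22 events: P(max_{1 ≤ j ≤ 22} (T̄_j − μ_j) ≥ 0.035) ≤ 22·exp(−2nε²) = 22 exp(−2·2065·0.035²).
So c = 2·2065·0.035² = 5.0592.

5.059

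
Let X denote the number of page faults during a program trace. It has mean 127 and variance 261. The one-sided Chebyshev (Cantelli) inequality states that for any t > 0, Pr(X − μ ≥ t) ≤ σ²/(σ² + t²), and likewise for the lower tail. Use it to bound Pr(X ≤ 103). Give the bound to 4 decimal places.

0.3118

Here σ² = 261 and t = 24, so σ² + t² = 837.
Cantelli's bound: 261/837 = 0.3118.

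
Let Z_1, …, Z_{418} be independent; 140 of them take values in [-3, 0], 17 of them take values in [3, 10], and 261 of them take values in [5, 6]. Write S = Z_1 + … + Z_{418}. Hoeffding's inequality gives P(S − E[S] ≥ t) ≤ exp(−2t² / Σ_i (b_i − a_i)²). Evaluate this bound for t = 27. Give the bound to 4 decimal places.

0.5383

Σ(b_i − a_i)² = 140·3² + 17·7² + 261·1² = 2354.
Exponent = 2·27² / 2354 = 0.61937.
Bound = exp(−0.61937) = 0.53828.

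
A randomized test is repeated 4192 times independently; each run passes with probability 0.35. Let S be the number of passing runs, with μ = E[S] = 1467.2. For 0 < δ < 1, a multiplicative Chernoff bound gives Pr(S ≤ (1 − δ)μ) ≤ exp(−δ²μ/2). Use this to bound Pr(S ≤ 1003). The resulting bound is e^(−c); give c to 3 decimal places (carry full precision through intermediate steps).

73.433

Write 1003 = (1 − δ)μ, so δ = 1 − 1003/1467.2 = 0.316385…
Then the exponent is δ²μ/2 = (μ − 1003)²/(2μ) = 73.432947.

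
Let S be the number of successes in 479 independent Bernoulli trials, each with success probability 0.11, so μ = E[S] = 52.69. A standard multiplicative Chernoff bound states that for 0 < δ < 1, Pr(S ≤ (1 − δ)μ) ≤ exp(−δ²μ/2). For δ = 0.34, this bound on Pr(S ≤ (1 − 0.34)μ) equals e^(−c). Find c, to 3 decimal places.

c = δ²μ/2 = 0.34²·52.69/2 = 3.0455.

3.045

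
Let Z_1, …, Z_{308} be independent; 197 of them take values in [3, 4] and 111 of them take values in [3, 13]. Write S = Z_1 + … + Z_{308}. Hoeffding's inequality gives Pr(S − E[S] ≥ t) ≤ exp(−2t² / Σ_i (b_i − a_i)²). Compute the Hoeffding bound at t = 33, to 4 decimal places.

0.8247

Σ(b_i − a_i)² = 197·1² + 111·10² = 11297.
Exponent = 2·33² / 11297 = 0.19279.
Bound = exp(−0.19279) = 0.82465.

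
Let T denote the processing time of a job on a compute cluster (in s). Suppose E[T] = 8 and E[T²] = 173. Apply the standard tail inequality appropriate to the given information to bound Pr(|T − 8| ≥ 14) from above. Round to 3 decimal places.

0.556

The first two moments determine the variance, so Chebyshev's inequality is the sharpest standard bound available.
Var(T) = E[T²] − (E[T])² = 173 − 64 = 109.
Chebyshev's inequality: Pr(|T − μ| ≥ t) ≤ Var(T)/t² = 109/196 = 0.5561.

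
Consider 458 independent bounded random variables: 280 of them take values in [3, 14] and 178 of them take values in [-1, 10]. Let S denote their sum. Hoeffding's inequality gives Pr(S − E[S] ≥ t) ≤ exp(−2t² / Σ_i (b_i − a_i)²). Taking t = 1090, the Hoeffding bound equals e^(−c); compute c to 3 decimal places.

Σ(b_i − a_i)² = 280·11² + 178·11² = 55418.
c = 2t² / 55418 = 2·1090² / 55418 = 42.8778.

42.878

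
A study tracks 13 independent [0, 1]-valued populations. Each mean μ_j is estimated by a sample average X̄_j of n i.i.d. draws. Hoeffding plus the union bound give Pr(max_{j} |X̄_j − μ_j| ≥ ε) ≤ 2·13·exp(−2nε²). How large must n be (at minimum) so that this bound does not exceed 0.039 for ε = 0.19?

91

Need 2·13·exp(−2nε²) ≤ 0.039, i.e. exp(−2nε²) ≤ 0.039/26.
So 2nε² ≥ ln(26/0.039) = 6.502290.
Hence n ≥ 6.502290/(2·0.19²) = 90.059.
The smallest integer n is 91.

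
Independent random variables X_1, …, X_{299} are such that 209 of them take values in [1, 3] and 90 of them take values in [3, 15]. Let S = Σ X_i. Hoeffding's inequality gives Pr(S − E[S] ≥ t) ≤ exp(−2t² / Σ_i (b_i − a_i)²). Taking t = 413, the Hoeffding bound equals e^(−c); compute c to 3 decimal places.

24.727

Σ(b_i − a_i)² = 209·2² + 90·12² = 13796.
c = 2t² / 13796 = 2·413² / 13796 = 24.7273.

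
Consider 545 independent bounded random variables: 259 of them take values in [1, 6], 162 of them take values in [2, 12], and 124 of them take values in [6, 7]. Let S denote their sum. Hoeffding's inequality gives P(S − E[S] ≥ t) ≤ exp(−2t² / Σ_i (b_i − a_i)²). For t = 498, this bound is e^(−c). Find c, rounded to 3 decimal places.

21.756

Σ(b_i − a_i)² = 259·5² + 162·10² + 124·1² = 22799.
c = 2t² / 22799 = 2·498² / 22799 = 21.7557.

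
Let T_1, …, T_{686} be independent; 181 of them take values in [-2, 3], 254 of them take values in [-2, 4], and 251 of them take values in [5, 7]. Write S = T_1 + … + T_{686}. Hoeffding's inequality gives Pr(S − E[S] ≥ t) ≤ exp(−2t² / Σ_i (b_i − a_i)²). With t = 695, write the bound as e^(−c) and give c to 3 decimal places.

Σ(b_i − a_i)² = 181·5² + 254·6² + 251·2² = 14673.
c = 2t² / 14673 = 2·695² / 14673 = 65.8386.

65.839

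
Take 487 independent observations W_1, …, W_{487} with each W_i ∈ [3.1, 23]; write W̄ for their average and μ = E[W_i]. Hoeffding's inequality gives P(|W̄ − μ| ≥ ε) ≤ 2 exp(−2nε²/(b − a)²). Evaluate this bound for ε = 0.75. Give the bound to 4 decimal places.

0.5014

Exponent: 2nε²/(b − a)² = 2·487·0.75² / 19.9² = 1.38349.
Bound = 2·exp(−1.38349) = 0.50141.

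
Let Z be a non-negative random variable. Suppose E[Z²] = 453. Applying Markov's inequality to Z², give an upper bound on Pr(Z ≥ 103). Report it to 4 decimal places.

Since Z ≥ 0, the event {Z ≥ 103} is the same as {Z² ≥ 10609}.
Markov's inequality applied to Z² gives Pr(Z² ≥ 10609) ≤ E[Z²]/10609 = 453/10609 = 0.0427.

0.0427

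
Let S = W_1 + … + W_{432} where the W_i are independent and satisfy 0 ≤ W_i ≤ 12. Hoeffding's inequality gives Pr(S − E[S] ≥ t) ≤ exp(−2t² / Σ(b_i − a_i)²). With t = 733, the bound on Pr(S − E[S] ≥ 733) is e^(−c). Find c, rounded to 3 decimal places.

Σ(b_i − a_i)² = 432·(12)² = 62208.
c = 2t²/62208 = 2·733²/62208 = 17.2740.

17.274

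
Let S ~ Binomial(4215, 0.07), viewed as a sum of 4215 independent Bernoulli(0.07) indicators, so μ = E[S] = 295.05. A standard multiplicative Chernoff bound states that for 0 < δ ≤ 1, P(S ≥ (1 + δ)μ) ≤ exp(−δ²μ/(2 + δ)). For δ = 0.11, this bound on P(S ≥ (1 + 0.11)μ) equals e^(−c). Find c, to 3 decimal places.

1.692

c = δ²μ/(2 + δ) = 0.11²·295.05/(2 + 0.11) = 1.6920.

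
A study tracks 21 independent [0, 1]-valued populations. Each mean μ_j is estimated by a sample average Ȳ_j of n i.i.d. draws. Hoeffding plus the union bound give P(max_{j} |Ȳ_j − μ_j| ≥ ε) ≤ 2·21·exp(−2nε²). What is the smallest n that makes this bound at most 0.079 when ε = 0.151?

Need 2·21·exp(−2nε²) ≤ 0.079, i.e. exp(−2nε²) ≤ 0.079/42.
So 2nε² ≥ ln(42/0.079) = 6.275977.
Hence n ≥ 6.275977/(2·0.151²) = 137.625.
The smallest integer n is 138.

138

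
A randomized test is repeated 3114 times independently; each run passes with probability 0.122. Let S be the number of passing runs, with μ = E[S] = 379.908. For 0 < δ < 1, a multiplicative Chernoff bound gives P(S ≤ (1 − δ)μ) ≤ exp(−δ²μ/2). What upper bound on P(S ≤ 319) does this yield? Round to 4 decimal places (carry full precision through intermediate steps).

Write 319 = (1 − δ)μ, so δ = 1 − 319/379.908 = 0.160323…
Then the exponent is δ²μ/2 = (μ − 319)²/(2μ) = 4.882477.
Bound = exp(−4.882477) = 0.00758.

0.0076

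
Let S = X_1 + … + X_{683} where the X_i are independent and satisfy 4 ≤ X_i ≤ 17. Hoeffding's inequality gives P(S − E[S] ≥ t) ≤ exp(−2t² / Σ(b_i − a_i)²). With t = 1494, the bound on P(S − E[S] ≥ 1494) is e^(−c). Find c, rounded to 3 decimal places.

Σ(b_i − a_i)² = 683·(13)² = 115427.
c = 2t²/115427 = 2·1494²/115427 = 38.6744.

38.674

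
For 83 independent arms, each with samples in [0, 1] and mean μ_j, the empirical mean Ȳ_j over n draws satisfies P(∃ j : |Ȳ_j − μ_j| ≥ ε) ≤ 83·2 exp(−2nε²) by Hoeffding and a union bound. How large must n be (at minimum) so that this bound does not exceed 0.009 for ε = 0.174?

Need 2·83·exp(−2nε²) ≤ 0.009, i.e. exp(−2nε²) ≤ 0.009/166.
So 2nε² ≥ ln(166/0.009) = 9.822518.
Hence n ≥ 9.822518/(2·0.174²) = 162.216.
The smallest integer n is 163.

163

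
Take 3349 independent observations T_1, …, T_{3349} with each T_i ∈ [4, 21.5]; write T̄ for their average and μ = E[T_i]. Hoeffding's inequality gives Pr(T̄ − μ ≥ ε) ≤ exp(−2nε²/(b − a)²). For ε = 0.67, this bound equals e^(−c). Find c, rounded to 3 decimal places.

9.818

c = 2nε²/(b − a)² = 2·3349·0.67² / 17.5² = 9.8179.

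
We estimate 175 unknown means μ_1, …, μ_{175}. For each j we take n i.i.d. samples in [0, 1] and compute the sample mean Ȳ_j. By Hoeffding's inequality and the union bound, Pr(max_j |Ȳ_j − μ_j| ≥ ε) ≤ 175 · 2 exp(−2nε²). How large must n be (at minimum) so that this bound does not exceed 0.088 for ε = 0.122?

Need 2·175·exp(−2nε²) ≤ 0.088, i.e. exp(−2nε²) ≤ 0.088/350.
So 2nε² ≥ ln(350/0.088) = 8.288352.
Hence n ≥ 8.288352/(2·0.122²) = 278.432.
The smallest integer n is 279.

279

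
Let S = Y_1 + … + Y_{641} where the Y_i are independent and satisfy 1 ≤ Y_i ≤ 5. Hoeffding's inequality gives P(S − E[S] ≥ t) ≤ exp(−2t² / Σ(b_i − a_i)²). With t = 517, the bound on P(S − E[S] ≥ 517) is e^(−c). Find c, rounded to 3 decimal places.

Σ(b_i − a_i)² = 641·(4)² = 10256.
c = 2t²/10256 = 2·517²/10256 = 52.1234.

52.123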